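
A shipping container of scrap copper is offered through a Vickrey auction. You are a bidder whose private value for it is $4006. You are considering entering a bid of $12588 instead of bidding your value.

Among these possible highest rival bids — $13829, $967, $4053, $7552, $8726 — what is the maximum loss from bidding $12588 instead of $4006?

$13829: same outcome either way → loss $0.
$967: same outcome either way → loss $0.
$4053: truthful gives $0, deviation gives −$47 → loss $47.
$7552: truthful gives $0, deviation gives −$3546 → loss $3546.
$8726: truthful gives $0, deviation gives −$4720 → loss $4720.
Maximum loss: $4720.

$4720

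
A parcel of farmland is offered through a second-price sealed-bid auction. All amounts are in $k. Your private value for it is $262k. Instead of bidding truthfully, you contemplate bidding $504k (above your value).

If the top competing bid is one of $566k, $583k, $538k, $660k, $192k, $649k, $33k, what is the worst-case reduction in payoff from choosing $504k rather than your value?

$566k: same outcome either way → loss $0k.
$583k: same outcome either way → loss $0k.
$538k: same outcome either way → loss $0k.
$660k: same outcome either way → loss $0k.
$192k: same outcome either way → loss $0k.
$649k: same outcome either way → loss $0k.
$33k: same outcome either way → loss $0k.
Maximum loss: $0k.

$0k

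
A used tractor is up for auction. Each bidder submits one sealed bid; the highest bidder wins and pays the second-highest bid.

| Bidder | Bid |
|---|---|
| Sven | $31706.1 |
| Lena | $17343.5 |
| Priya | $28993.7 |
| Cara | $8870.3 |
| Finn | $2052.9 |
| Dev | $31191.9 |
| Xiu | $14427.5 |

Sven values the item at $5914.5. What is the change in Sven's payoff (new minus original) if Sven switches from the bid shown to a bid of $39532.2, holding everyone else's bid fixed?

$0

The highest bid among the other bidders is $31191.9; Sven's bid doesn't change that.
Original bid $31706.1: Sven is highest, pays the top rival bid $31191.9; payoff $5914.5 − $31191.9 = −$25277.4.
Alternative bid $39532.2: Sven is highest, pays the top rival bid $31191.9; payoff $5914.5 − $31191.9 = −$25277.4.
Change in payoff = −$25277.4 − (−$25277.4) = $0.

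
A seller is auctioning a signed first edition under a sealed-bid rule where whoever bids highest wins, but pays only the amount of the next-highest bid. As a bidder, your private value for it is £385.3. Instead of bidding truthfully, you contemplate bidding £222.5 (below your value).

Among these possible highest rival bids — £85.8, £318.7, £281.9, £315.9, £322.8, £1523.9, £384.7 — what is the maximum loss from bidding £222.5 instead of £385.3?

£103.4

£85.8: same outcome either way → loss £0.
£318.7: truthful gives £66.6, deviation gives £0 → loss £66.6.
£281.9: truthful gives £103.4, deviation gives £0 → loss £103.4.
£315.9: truthful gives £69.4, deviation gives £0 → loss £69.4.
£322.8: truthful gives £62.5, deviation gives £0 → loss £62.5.
£1523.9: same outcome either way → loss £0.
£384.7: truthful gives £0.6, deviation gives £0 → loss £0.6.
Maximum loss: £103.4.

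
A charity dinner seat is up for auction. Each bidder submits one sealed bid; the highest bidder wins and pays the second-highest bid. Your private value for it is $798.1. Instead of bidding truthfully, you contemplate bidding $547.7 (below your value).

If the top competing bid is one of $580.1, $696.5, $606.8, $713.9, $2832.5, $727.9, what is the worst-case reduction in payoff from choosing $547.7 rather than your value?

$218

$580.1: truthful gives $218, deviation gives $0 → loss $218.
$696.5: truthful gives $101.6, deviation gives $0 → loss $101.6.
$606.8: truthful gives $191.3, deviation gives $0 → loss $191.3.
$713.9: truthful gives $84.2, deviation gives $0 → loss $84.2.
$2832.5: same outcome either way → loss $0.
$727.9: truthful gives $70.2, deviation gives $0 → loss $70.2.
Maximum loss: $218.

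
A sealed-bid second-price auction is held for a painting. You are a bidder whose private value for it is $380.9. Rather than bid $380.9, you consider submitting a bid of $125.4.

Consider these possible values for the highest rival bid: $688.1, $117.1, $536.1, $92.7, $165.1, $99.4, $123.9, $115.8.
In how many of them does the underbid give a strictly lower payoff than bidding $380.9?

The deviation hurts exactly when the highest competing bid lies strictly between $125.4 and $380.9 — underbidding then forfeits a profitable win.
$688.1: above both → same outcome either way.
$117.1: below both → same outcome either way.
$536.1: above both → same outcome either way.
$92.7: below both → same outcome either way.
$165.1: inside the interval → strictly worse (loss $215.8).
$99.4: below both → same outcome either way.
$123.9: below both → same outcome either way.
$115.8: below both → same outcome either way.
Count: 1.

1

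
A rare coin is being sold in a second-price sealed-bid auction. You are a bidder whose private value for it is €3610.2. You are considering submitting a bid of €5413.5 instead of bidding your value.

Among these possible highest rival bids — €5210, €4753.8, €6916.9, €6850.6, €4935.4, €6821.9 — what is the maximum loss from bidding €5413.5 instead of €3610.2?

€5210: truthful gives €0, deviation gives −€1599.8 → loss €1599.8.
€4753.8: truthful gives €0, deviation gives −€1143.6 → loss €1143.6.
€6916.9: same outcome either way → loss €0.
€6850.6: same outcome either way → loss €0.
€4935.4: truthful gives €0, deviation gives −€1325.2 → loss €1325.2.
€6821.9: same outcome either way → loss €0.
Maximum loss: €1599.8.

€1599.8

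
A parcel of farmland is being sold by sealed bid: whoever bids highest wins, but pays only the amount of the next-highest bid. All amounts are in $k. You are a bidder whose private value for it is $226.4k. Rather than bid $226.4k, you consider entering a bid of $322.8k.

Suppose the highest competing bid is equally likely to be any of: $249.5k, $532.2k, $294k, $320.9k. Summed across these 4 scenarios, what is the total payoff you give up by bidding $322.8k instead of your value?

$185.2k

The deviation costs you only when the competing bid falls strictly between $226.4k and $322.8k; elsewhere both bids give the same outcome.
$249.5k: truthful payoff $0k, deviation payoff −$23.1k → loss $23.1k.
$532.2k: outcomes coincide → loss $0k.
$294k: truthful payoff $0k, deviation payoff −$67.6k → loss $67.6k.
$320.9k: truthful payoff $0k, deviation payoff −$94.5k → loss $94.5k.
Total loss = $23.1k + $67.6k + $94.5k = $185.2k.
Truthful bidding weakly dominates here: raising your bid can only win items priced above your value, and lowering it can only forfeit items priced below.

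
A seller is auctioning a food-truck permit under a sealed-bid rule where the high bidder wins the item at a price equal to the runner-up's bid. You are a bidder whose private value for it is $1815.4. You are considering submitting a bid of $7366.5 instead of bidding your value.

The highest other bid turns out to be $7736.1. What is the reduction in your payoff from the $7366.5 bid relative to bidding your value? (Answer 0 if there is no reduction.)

$0

Bidding your value $1815.4: you lose (since $1815.4 < $7736.1). Payoff $0.
Bidding $7366.5: you lose. Payoff $0.
Difference = $0 − $0 = $0; both bids lead to the same outcome because the competing bid is above both your value and your alternative bid.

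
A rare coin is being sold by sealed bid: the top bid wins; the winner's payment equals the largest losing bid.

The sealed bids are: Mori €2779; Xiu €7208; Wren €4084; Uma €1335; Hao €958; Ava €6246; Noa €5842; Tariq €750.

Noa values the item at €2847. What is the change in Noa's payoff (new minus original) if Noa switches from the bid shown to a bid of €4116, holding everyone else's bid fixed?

The highest bid among the other bidders is €7208; Noa's bid doesn't change that.
Original bid €5842: Noa is not highest (top rival bid is €7208); payoff €0.
Alternative bid €4116: Noa is not highest (top rival bid is €7208); payoff €0.
Change in payoff = €0 − (€0) = €0.

€0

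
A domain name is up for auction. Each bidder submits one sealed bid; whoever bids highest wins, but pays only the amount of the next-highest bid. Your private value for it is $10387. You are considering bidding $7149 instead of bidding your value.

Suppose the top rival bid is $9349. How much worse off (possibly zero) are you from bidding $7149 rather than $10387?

Bidding your value $10387: you win (since $10387 > $9349) and pay $9349. Payoff $1038.
Bidding $7149: you lose. Payoff $0.
The competing bid $9349 lies between your shaded bid and your value, so underbidding forfeits an item you could have won at a profitable price.
Loss from deviating = $1038 − ($0) = $1038.
Because the price is fixed by the runner-up's bid, deviating from your value can only change a good outcome into a bad one — never the reverse.

$1038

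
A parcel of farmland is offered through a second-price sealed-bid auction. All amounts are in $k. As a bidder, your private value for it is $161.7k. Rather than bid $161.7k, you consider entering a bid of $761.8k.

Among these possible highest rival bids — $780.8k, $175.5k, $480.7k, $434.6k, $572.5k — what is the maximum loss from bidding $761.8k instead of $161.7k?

$780.8k: same outcome either way → loss $0k.
$175.5k: truthful gives $0k, deviation gives −$13.8k → loss $13.8k.
$480.7k: truthful gives $0k, deviation gives −$319k → loss $319k.
$434.6k: truthful gives $0k, deviation gives −$272.9k → loss $272.9k.
$572.5k: truthful gives $0k, deviation gives −$410.8k → loss $410.8k.
Maximum loss: $410.8k.

$410.8k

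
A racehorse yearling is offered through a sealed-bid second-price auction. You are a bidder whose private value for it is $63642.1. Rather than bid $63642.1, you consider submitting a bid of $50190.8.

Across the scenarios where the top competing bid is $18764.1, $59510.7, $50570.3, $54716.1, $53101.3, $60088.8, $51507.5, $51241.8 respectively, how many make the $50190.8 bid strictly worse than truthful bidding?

The deviation hurts exactly when the highest competing bid lies strictly between $50190.8 and $63642.1 — underbidding then forfeits a profitable win.
$18764.1: below both → same outcome either way.
$59510.7: inside the interval → strictly worse (loss $4131.4).
$50570.3: inside the interval → strictly worse (loss $13071.8).
$54716.1: inside the interval → strictly worse (loss $8926).
$53101.3: inside the interval → strictly worse (loss $10540.8).
$60088.8: inside the interval → strictly worse (loss $3553.3).
$51507.5: inside the interval → strictly worse (loss $12134.6).
$51241.8: inside the interval → strictly worse (loss $12400.3).
Count: 7.

7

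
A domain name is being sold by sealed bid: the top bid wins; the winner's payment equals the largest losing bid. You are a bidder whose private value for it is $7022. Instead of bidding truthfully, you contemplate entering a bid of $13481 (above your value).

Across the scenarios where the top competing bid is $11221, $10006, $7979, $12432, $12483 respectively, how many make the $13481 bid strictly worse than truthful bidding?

The deviation hurts exactly when the highest competing bid lies strictly between $7022 and $13481 — overbidding then wins at a price above your value.
$11221: inside the interval → strictly worse (loss $4199).
$10006: inside the interval → strictly worse (loss $2984).
$7979: inside the interval → strictly worse (loss $957).
$12432: inside the interval → strictly worse (loss $5410).
$12483: inside the interval → strictly worse (loss $5461).
Count: 5.

5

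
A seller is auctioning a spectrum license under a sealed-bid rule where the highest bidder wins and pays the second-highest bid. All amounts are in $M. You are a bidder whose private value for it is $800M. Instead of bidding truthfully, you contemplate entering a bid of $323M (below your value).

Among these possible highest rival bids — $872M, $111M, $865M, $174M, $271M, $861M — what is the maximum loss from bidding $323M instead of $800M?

$0M

$872M: same outcome either way → loss $0M.
$111M: same outcome either way → loss $0M.
$865M: same outcome either way → loss $0M.
$174M: same outcome either way → loss $0M.
$271M: same outcome either way → loss $0M.
$861M: same outcome either way → loss $0M.
Maximum loss: $0M.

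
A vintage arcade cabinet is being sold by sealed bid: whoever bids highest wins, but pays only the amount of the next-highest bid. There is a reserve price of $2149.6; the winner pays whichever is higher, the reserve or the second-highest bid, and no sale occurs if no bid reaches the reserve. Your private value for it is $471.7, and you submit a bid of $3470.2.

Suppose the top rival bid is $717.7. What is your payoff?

−$1677.9

Your bid $3470.2 is the highest and exceeds the reserve.
Price = max(second-highest bid, reserve) = max($717.7, $2149.6) = $2149.6.
Payoff = $471.7 − $2149.6 = −$1677.9.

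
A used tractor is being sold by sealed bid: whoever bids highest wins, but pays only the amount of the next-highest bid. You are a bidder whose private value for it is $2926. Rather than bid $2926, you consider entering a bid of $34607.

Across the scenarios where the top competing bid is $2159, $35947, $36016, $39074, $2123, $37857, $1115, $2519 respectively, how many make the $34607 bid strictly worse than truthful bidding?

The deviation hurts exactly when the highest competing bid lies strictly between $2926 and $34607 — overbidding then wins at a price above your value.
$2159: below both → same outcome either way.
$35947: above both → same outcome either way.
$36016: above both → same outcome either way.
$39074: above both → same outcome either way.
$2123: below both → same outcome either way.
$37857: above both → same outcome either way.
$1115: below both → same outcome either way.
$2519: below both → same outcome either way.
Count: 0.

0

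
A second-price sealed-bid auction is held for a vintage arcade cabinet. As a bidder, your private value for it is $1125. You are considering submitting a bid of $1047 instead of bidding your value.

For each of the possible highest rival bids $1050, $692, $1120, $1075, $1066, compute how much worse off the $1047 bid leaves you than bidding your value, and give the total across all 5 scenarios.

The deviation costs you only when the competing bid falls strictly between $1047 and $1125; elsewhere both bids give the same outcome.
$1050: truthful payoff $75, deviation payoff $0 → loss $75.
$692: outcomes coincide → loss $0.
$1120: truthful payoff $5, deviation payoff $0 → loss $5.
$1075: truthful payoff $50, deviation payoff $0 → loss $50.
$1066: truthful payoff $59, deviation payoff $0 → loss $59.
Total loss = $75 + $5 + $50 + $59 = $189.
In a second-price auction your bid sets only whether you win, not what you pay, so bidding your true value is weakly dominant.

$189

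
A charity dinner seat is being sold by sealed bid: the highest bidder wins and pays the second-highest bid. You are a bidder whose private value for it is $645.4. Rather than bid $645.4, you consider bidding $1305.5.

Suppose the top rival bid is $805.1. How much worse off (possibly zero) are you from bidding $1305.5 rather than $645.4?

Bidding your value $645.4: you lose (since $645.4 < $805.1). Payoff $0.
Bidding $1305.5: you win and pay $805.1. Payoff $645.4 − $805.1 = −$159.7.
The competing bid $805.1 lies between your value and your inflated bid, so overbidding wins an item priced above your value.
Loss from deviating = $0 − (−$159.7) = $159.7.
Truthful bidding weakly dominates here: raising your bid can only win items priced above your value, and lowering it can only forfeit items priced below.

$159.7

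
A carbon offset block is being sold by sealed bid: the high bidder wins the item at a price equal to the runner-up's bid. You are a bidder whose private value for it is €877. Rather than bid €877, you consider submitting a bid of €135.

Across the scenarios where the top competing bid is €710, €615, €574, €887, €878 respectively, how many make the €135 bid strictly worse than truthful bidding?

3

The deviation hurts exactly when the highest competing bid lies strictly between €135 and €877 — underbidding then forfeits a profitable win.
€710: inside the interval → strictly worse (loss €167).
€615: inside the interval → strictly worse (loss €262).
€574: inside the interval → strictly worse (loss €303).
€887: above both → same outcome either way.
€878: above both → same outcome either way.
Count: 3.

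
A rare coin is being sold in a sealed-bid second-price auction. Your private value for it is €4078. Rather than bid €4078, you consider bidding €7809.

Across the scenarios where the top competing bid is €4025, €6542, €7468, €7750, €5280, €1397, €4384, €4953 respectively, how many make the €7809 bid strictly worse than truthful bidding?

6

The deviation hurts exactly when the highest competing bid lies strictly between €4078 and €7809 — overbidding then wins at a price above your value.
€4025: below both → same outcome either way.
€6542: inside the interval → strictly worse (loss €2464).
€7468: inside the interval → strictly worse (loss €3390).
€7750: inside the interval → strictly worse (loss €3672).
€5280: inside the interval → strictly worse (loss €1202).
€1397: below both → same outcome either way.
€4384: inside the interval → strictly worse (loss €306).
€4953: inside the interval → strictly worse (loss €875).
Count: 6.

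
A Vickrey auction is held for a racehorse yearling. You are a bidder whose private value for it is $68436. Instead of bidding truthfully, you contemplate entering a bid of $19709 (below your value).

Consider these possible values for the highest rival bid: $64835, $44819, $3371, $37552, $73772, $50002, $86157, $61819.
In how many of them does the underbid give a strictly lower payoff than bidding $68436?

The deviation hurts exactly when the highest competing bid lies strictly between $19709 and $68436 — underbidding then forfeits a profitable win.
$64835: inside the interval → strictly worse (loss $3601).
$44819: inside the interval → strictly worse (loss $23617).
$3371: below both → same outcome either way.
$37552: inside the interval → strictly worse (loss $30884).
$73772: above both → same outcome either way.
$50002: inside the interval → strictly worse (loss $18434).
$86157: above both → same outcome either way.
$61819: inside the interval → strictly worse (loss $6617).
Count: 5.

5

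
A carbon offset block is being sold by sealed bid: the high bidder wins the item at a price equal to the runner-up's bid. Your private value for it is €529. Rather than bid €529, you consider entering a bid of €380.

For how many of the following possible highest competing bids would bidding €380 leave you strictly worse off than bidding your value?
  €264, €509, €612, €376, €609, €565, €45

1

The deviation hurts exactly when the highest competing bid lies strictly between €380 and €529 — underbidding then forfeits a profitable win.
€264: below both → same outcome either way.
€509: inside the interval → strictly worse (loss €20).
€612: above both → same outcome either way.
€376: below both → same outcome either way.
€609: above both → same outcome either way.
€565: above both → same outcome either way.
€45: below both → same outcome either way.
Count: 1.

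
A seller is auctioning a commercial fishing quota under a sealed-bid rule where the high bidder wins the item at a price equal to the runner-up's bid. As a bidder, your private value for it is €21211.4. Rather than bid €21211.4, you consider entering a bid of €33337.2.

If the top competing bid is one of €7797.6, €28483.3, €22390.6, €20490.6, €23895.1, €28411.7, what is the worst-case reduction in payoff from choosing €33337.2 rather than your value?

€7797.6: same outcome either way → loss €0.
€28483.3: truthful gives €0, deviation gives −€7271.9 → loss €7271.9.
€22390.6: truthful gives €0, deviation gives −€1179.2 → loss €1179.2.
€20490.6: same outcome either way → loss €0.
€23895.1: truthful gives €0, deviation gives −€2683.7 → loss €2683.7.
€28411.7: truthful gives €0, deviation gives −€7200.3 → loss €7200.3.
Maximum loss: €7271.9.

€7271.9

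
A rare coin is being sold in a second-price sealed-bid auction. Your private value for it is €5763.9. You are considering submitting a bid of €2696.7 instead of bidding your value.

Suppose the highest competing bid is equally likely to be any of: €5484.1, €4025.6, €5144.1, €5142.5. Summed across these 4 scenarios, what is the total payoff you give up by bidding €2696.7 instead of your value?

€3259.3

The deviation costs you only when the competing bid falls strictly between €2696.7 and €5763.9; elsewhere both bids give the same outcome.
€5484.1: truthful payoff €279.8, deviation payoff €0 → loss €279.8.
€4025.6: truthful payoff €1738.3, deviation payoff €0 → loss €1738.3.
€5144.1: truthful payoff €619.8, deviation payoff €0 → loss €619.8.
€5142.5: truthful payoff €621.4, deviation payoff €0 → loss €621.4.
Total loss = €279.8 + €1738.3 + €619.8 + €621.4 = €3259.3.
Because the price is fixed by the runner-up's bid, deviating from your value can only change a good outcome into a bad one — never the reverse.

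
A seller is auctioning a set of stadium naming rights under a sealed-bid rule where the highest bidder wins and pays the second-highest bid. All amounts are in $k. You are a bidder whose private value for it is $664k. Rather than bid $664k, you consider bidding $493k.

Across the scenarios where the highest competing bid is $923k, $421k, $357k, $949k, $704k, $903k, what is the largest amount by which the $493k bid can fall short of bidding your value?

$0k

$923k: same outcome either way → loss $0k.
$421k: same outcome either way → loss $0k.
$357k: same outcome either way → loss $0k.
$949k: same outcome either way → loss $0k.
$704k: same outcome either way → loss $0k.
$903k: same outcome either way → loss $0k.
Maximum loss: $0k.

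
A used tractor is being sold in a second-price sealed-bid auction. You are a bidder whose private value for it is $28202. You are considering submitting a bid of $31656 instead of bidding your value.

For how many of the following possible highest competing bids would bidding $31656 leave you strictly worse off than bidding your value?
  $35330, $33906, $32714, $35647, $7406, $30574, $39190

1

The deviation hurts exactly when the highest competing bid lies strictly between $28202 and $31656 — overbidding then wins at a price above your value.
$35330: above both → same outcome either way.
$33906: above both → same outcome either way.
$32714: above both → same outcome either way.
$35647: above both → same outcome either way.
$7406: below both → same outcome either way.
$30574: inside the interval → strictly worse (loss $2372).
$39190: above both → same outcome either way.
Count: 1.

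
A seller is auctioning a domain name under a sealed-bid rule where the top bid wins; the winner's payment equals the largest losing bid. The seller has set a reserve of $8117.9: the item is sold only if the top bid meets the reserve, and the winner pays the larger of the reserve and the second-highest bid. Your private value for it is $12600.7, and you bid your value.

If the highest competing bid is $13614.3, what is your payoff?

Your bid $12600.7 is below the highest competing bid $13614.3, so you lose. Payoff $0.

$0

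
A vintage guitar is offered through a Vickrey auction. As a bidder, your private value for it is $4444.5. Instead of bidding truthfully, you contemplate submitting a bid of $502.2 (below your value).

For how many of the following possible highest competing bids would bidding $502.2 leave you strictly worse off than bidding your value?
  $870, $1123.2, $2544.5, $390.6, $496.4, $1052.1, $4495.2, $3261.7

The deviation hurts exactly when the highest competing bid lies strictly between $502.2 and $4444.5 — underbidding then forfeits a profitable win.
$870: inside the interval → strictly worse (loss $3574.5).
$1123.2: inside the interval → strictly worse (loss $3321.3).
$2544.5: inside the interval → strictly worse (loss $1900).
$390.6: below both → same outcome either way.
$496.4: below both → same outcome either way.
$1052.1: inside the interval → strictly worse (loss $3392.4).
$4495.2: above both → same outcome either way.
$3261.7: inside the interval → strictly worse (loss $1182.8).
Count: 5.

5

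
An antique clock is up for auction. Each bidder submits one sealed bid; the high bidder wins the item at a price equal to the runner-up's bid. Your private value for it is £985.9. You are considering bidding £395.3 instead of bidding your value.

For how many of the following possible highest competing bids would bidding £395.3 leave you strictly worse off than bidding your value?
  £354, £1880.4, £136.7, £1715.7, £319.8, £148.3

0

The deviation hurts exactly when the highest competing bid lies strictly between £395.3 and £985.9 — underbidding then forfeits a profitable win.
£354: below both → same outcome either way.
£1880.4: above both → same outcome either way.
£136.7: below both → same outcome either way.
£1715.7: above both → same outcome either way.
£319.8: below both → same outcome either way.
£148.3: below both → same outcome either way.
Count: 0.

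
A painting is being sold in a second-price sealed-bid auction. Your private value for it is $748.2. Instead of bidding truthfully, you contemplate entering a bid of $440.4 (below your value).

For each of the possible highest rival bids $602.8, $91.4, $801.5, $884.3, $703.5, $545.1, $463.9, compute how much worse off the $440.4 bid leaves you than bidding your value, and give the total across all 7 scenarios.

The deviation costs you only when the competing bid falls strictly between $440.4 and $748.2; elsewhere both bids give the same outcome.
$602.8: truthful payoff $145.4, deviation payoff $0 → loss $145.4.
$91.4: outcomes coincide → loss $0.
$801.5: outcomes coincide → loss $0.
$884.3: outcomes coincide → loss $0.
$703.5: truthful payoff $44.7, deviation payoff $0 → loss $44.7.
$545.1: truthful payoff $203.1, deviation payoff $0 → loss $203.1.
$463.9: truthful payoff $284.3, deviation payoff $0 → loss $284.3.
Total loss = $145.4 + $44.7 + $203.1 + $284.3 = $677.5.

$677.5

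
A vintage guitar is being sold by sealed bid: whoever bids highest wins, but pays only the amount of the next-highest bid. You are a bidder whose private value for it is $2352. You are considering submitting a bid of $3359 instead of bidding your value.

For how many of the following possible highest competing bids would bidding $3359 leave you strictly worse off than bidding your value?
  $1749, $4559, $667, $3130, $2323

1

The deviation hurts exactly when the highest competing bid lies strictly between $2352 and $3359 — overbidding then wins at a price above your value.
$1749: below both → same outcome either way.
$4559: above both → same outcome either way.
$667: below both → same outcome either way.
$3130: inside the interval → strictly worse (loss $778).
$2323: below both → same outcome either way.
Count: 1.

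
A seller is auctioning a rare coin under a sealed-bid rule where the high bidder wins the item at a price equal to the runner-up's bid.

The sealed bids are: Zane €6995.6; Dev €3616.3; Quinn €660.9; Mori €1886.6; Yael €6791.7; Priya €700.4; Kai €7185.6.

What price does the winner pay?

Highest bid: Kai at €7185.6, so Kai wins.
Second-highest bid: Zane at €6995.6 — that is the price the winner pays.

€6995.6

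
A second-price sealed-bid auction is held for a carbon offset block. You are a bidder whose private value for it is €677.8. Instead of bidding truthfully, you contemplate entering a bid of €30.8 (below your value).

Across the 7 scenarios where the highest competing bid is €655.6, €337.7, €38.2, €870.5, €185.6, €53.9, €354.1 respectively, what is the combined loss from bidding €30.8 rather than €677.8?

€2441.7

The deviation costs you only when the competing bid falls strictly between €30.8 and €677.8; elsewhere both bids give the same outcome.
€655.6: truthful payoff €22.2, deviation payoff €0 → loss €22.2.
€337.7: truthful payoff €340.1, deviation payoff €0 → loss €340.1.
€38.2: truthful payoff €639.6, deviation payoff €0 → loss €639.6.
€870.5: outcomes coincide → loss €0.
€185.6: truthful payoff €492.2, deviation payoff €0 → loss €492.2.
€53.9: truthful payoff €623.9, deviation payoff €0 → loss €623.9.
€354.1: truthful payoff €323.7, deviation payoff €0 → loss €323.7.
Total loss = €22.2 + €340.1 + €639.6 + €492.2 + €623.9 + €323.7 = €2441.7.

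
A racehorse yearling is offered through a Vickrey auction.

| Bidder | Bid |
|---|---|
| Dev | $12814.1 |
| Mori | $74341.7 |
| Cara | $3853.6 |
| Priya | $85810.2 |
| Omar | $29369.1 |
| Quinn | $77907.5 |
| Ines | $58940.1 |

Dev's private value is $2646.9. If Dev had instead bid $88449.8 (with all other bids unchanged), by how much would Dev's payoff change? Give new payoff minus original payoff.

The highest bid among the other bidders is $85810.2; Dev's bid doesn't change that.
Original bid $12814.1: Dev is not highest (top rival bid is $85810.2); payoff $0.
Alternative bid $88449.8: Dev is highest, pays the top rival bid $85810.2; payoff $2646.9 − $85810.2 = −$83163.3.
Change in payoff = −$83163.3 − ($0) = −$83163.3.

−$83163.3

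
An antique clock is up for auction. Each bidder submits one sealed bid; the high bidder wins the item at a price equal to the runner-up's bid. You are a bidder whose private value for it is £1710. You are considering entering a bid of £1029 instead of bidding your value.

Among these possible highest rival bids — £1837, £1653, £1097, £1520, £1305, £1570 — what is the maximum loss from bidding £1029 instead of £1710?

£1837: same outcome either way → loss £0.
£1653: truthful gives £57, deviation gives £0 → loss £57.
£1097: truthful gives £613, deviation gives £0 → loss £613.
£1520: truthful gives £190, deviation gives £0 → loss £190.
£1305: truthful gives £405, deviation gives £0 → loss £405.
£1570: truthful gives £140, deviation gives £0 → loss £140.
Maximum loss: £613.

£613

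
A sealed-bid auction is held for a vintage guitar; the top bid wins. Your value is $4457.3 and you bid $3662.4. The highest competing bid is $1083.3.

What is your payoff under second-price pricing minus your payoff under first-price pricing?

$2579.1

You have the highest bid, so you win under either rule.
Second-price: pay $1083.3 → payoff $3374.
First-price: pay your own bid $3662.4 → payoff $794.9.
Difference = $3374 − ($794.9) = $2579.1.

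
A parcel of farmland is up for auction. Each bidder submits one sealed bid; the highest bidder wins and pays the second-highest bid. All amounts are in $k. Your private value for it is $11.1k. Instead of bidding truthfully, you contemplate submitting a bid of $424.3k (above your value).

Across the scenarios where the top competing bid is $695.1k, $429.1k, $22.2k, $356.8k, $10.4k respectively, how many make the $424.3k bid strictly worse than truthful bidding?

The deviation hurts exactly when the highest competing bid lies strictly between $11.1k and $424.3k — overbidding then wins at a price above your value.
$695.1k: above both → same outcome either way.
$429.1k: above both → same outcome either way.
$22.2k: inside the interval → strictly worse (loss $11.1k).
$356.8k: inside the interval → strictly worse (loss $345.7k).
$10.4k: below both → same outcome either way.
Count: 2.

2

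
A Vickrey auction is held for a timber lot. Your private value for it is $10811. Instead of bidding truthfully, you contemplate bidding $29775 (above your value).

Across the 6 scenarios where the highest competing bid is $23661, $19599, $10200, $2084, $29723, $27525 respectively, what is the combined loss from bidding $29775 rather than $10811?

The deviation costs you only when the competing bid falls strictly between $10811 and $29775; elsewhere both bids give the same outcome.
$23661: truthful payoff $0, deviation payoff −$12850 → loss $12850.
$19599: truthful payoff $0, deviation payoff −$8788 → loss $8788.
$10200: outcomes coincide → loss $0.
$2084: outcomes coincide → loss $0.
$29723: truthful payoff $0, deviation payoff −$18912 → loss $18912.
$27525: truthful payoff $0, deviation payoff −$16714 → loss $16714.
Total loss = $12850 + $8788 + $18912 + $16714 = $57264.

$57264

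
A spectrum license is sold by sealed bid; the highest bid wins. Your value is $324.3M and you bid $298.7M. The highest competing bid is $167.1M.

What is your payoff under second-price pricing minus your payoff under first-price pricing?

$131.6M

You have the highest bid, so you win under either rule.
Second-price: pay $167.1M → payoff $157.2M.
First-price: pay your own bid $298.7M → payoff $25.6M.
Difference = $157.2M − ($25.6M) = $131.6M.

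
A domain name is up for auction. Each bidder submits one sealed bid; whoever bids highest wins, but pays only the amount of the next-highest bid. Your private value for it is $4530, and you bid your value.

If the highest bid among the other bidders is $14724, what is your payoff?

Your bid $4530 is below the highest competing bid $14724, so you lose.
A losing bidder pays nothing and receives nothing: payoff = $0.

$0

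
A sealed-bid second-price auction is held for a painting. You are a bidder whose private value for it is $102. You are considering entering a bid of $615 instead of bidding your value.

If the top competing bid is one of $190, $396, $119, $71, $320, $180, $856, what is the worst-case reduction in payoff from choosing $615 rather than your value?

$190: truthful gives $0, deviation gives −$88 → loss $88.
$396: truthful gives $0, deviation gives −$294 → loss $294.
$119: truthful gives $0, deviation gives −$17 → loss $17.
$71: same outcome either way → loss $0.
$320: truthful gives $0, deviation gives −$218 → loss $218.
$180: truthful gives $0, deviation gives −$78 → loss $78.
$856: same outcome either way → loss $0.
Maximum loss: $294.

$294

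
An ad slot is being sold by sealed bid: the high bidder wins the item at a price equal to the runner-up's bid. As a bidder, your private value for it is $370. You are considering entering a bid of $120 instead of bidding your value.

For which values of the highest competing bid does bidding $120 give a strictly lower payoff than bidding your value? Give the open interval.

($120, $370)

If the competing bid is below $120, both bids win at the same price — no difference.
If it is above $370, both bids lose — no difference.
If it lies strictly between $120 and $370, bidding your value wins at a price below your value (positive payoff) while bidding $120 loses (payoff 0).
So the deviation strictly hurts on the open interval ($120, $370).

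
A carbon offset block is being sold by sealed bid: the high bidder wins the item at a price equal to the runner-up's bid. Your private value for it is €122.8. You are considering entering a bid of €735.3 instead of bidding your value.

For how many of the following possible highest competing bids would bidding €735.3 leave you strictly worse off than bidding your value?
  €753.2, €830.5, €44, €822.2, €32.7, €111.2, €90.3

The deviation hurts exactly when the highest competing bid lies strictly between €122.8 and €735.3 — overbidding then wins at a price above your value.
€753.2: above both → same outcome either way.
€830.5: above both → same outcome either way.
€44: below both → same outcome either way.
€822.2: above both → same outcome either way.
€32.7: below both → same outcome either way.
€111.2: below both → same outcome either way.
€90.3: below both → same outcome either way.
Count: 0.

0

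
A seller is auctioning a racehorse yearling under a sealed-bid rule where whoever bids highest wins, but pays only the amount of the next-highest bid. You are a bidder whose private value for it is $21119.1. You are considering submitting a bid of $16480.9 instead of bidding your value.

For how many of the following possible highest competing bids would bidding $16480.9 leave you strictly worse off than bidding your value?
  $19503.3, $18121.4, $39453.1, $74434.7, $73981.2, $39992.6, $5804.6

The deviation hurts exactly when the highest competing bid lies strictly between $16480.9 and $21119.1 — underbidding then forfeits a profitable win.
$19503.3: inside the interval → strictly worse (loss $1615.8).
$18121.4: inside the interval → strictly worse (loss $2997.7).
$39453.1: above both → same outcome either way.
$74434.7: above both → same outcome either way.
$73981.2: above both → same outcome either way.
$39992.6: above both → same outcome either way.
$5804.6: below both → same outcome either way.
Count: 2.

2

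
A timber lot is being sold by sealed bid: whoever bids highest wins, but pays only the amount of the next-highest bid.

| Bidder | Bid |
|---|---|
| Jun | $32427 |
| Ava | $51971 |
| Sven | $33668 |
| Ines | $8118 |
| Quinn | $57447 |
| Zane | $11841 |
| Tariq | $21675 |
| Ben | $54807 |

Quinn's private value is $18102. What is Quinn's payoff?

Highest bid: Quinn at $57447, so Quinn wins.
Second-highest bid: Ben at $54807 — that is the price the winner pays.
Quinn's payoff = value − price = $18102 − $54807 = −$36705.

−$36705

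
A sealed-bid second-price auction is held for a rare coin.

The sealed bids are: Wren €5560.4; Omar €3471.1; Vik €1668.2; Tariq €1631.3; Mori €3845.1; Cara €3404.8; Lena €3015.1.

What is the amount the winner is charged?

€3845.1

Highest bid: Wren at €5560.4, so Wren wins.
Second-highest bid: Mori at €3845.1 — that is the price the winner pays.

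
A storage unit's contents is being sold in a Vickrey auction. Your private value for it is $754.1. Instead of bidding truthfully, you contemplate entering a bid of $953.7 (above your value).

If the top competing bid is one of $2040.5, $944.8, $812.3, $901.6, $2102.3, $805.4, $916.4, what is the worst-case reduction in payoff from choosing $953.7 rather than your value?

$2040.5: same outcome either way → loss $0.
$944.8: truthful gives $0, deviation gives −$190.7 → loss $190.7.
$812.3: truthful gives $0, deviation gives −$58.2 → loss $58.2.
$901.6: truthful gives $0, deviation gives −$147.5 → loss $147.5.
$2102.3: same outcome either way → loss $0.
$805.4: truthful gives $0, deviation gives −$51.3 → loss $51.3.
$916.4: truthful gives $0, deviation gives −$162.3 → loss $162.3.
Maximum loss: $190.7.

$190.7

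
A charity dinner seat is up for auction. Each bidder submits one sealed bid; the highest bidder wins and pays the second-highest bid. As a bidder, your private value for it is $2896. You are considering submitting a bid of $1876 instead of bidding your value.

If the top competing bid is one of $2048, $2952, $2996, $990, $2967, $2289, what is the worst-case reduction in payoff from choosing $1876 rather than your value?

$848

$2048: truthful gives $848, deviation gives $0 → loss $848.
$2952: same outcome either way → loss $0.
$2996: same outcome either way → loss $0.
$990: same outcome either way → loss $0.
$2967: same outcome either way → loss $0.
$2289: truthful gives $607, deviation gives $0 → loss $607.
Maximum loss: $848.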